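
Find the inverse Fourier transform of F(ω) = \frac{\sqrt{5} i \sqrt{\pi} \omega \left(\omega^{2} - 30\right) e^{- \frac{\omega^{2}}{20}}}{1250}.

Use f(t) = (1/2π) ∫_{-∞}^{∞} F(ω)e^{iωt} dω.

f(t) = 4 t^{3} e^{- 5 t^{2}}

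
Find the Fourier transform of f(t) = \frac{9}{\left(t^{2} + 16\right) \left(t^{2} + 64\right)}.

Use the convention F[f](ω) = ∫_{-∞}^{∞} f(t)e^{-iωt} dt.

F(ω) = \frac{3 \pi \left(2 e^{4 \left|{\omega}\right|} - 1\right) e^{- 8 \left|{\omega}\right|}}{128}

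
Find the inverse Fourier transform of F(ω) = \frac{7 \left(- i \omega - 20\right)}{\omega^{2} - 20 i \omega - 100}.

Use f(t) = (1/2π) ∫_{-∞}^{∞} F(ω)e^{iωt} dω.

f(t) = 7 \left(10 t + 1\right) e^{- 10 t} u\left(t\right)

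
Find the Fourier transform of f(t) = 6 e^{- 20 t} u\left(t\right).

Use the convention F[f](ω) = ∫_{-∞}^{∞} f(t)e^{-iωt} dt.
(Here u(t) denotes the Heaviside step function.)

F(ω) = \frac{6}{i \omega + 20}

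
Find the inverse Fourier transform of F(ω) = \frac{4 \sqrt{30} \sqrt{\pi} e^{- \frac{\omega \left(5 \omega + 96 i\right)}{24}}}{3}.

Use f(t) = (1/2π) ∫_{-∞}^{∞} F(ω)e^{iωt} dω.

f(t) = 8 e^{- \frac{6 \left(t - 4\right)^{2}}{5}}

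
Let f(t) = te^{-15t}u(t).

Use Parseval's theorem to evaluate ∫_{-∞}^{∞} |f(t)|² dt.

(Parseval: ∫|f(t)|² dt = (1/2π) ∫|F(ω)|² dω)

∫|f(t)|² dt = \frac{1}{13500}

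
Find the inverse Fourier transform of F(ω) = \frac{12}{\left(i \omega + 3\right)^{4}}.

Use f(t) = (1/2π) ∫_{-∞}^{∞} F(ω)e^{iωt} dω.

f(t) = 2 t^{3} e^{- 3 t} u\left(t\right)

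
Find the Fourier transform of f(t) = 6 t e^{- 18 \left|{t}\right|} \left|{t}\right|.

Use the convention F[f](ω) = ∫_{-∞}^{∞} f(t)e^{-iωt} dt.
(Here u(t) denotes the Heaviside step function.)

F(ω) = \frac{24 i \omega \left(\omega^{2} - 972\right)}{\left(\omega^{2} + 324\right)^{3}}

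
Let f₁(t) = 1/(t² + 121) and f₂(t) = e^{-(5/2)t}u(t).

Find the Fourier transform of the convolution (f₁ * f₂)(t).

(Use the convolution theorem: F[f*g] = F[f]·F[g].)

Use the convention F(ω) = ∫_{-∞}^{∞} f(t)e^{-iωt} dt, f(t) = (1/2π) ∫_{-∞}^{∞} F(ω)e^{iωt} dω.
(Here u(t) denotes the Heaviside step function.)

F[f₁*f₂](ω) = \frac{2 \pi e^{- 11 \left|{\omega}\right|}}{11 \left(2 i \omega + 5\right)}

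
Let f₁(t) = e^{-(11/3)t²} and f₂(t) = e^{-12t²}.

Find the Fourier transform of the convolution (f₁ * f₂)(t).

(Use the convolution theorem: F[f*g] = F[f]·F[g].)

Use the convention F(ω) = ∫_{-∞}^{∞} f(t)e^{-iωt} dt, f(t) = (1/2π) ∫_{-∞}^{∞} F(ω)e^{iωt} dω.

F[f₁*f₂](ω) = \frac{\sqrt{11} \pi e^{- \frac{47 \omega^{2}}{528}}}{22}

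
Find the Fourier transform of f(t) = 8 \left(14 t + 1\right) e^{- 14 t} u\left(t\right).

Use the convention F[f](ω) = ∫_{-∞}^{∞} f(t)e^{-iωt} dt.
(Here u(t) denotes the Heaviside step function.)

F(ω) = \frac{8 \left(- i \omega - 28\right)}{\omega^{2} - 28 i \omega - 196}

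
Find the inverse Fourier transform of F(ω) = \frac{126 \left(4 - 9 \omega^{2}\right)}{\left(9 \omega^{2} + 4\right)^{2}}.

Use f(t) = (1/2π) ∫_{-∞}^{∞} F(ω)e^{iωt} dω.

f(t) = 7 e^{- \frac{2 \left|{t}\right|}{3}} \left|{t}\right|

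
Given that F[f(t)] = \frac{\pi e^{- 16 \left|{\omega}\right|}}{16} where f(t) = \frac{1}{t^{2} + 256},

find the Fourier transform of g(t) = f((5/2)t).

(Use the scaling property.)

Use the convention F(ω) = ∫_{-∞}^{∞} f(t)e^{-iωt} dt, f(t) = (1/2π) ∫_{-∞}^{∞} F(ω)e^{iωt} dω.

F[g](ω) = \frac{\pi e^{- \frac{32 \left|{\omega}\right|}{5}}}{40}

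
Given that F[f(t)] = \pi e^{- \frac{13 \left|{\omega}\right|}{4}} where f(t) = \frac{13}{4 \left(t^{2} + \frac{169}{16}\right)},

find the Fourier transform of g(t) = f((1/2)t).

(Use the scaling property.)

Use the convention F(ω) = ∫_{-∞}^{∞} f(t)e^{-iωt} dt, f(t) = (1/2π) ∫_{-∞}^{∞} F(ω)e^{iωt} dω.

F[g](ω) = 2 \pi e^{- \frac{13 \left|{\omega}\right|}{2}}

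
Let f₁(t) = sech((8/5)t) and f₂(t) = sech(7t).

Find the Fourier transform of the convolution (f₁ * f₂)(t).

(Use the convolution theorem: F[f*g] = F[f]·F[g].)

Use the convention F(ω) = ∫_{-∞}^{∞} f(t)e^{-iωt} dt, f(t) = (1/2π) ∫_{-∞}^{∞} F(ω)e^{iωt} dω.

F[f₁*f₂](ω) = \frac{5 \pi^{2}}{56 \cosh{\left(\frac{\pi \omega}{14} \right)} \cosh{\left(\frac{5 \pi \omega}{16} \right)}}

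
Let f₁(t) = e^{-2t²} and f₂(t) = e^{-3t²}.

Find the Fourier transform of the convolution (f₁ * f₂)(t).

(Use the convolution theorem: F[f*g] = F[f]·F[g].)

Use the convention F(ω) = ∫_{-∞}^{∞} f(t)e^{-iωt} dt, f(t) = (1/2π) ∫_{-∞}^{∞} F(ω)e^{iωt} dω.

F[f₁*f₂](ω) = \frac{\sqrt{6} \pi e^{- \frac{5 \omega^{2}}{24}}}{6}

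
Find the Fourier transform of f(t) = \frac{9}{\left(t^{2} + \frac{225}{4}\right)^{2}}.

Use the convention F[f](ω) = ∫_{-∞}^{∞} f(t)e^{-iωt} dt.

F(ω) = \frac{2 \pi \left(15 \left|{\omega}\right| + 2\right) e^{- \frac{15 \left|{\omega}\right|}{2}}}{375}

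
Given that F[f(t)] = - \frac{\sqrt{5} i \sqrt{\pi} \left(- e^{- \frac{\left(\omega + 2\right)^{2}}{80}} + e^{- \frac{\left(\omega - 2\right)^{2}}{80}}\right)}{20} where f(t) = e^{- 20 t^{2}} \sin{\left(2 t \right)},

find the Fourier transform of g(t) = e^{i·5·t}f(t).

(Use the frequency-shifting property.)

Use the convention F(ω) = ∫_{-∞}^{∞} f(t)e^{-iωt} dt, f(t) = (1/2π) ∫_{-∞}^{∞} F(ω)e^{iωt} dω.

F[g](ω) = \frac{\sqrt{5} i \sqrt{\pi} \left(- e^{\frac{\omega}{10}} + e^{\frac{1}{2}}\right) e^{- \frac{\omega^{2}}{80} + \frac{3 \omega}{40} - \frac{49}{80}}}{20}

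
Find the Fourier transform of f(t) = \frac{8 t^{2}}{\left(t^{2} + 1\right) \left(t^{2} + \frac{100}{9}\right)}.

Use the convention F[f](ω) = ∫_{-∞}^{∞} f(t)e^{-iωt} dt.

F(ω) = - \frac{72 \pi e^{- \left|{\omega}\right|}}{91} + \frac{240 \pi e^{- \frac{10 \left|{\omega}\right|}{3}}}{91}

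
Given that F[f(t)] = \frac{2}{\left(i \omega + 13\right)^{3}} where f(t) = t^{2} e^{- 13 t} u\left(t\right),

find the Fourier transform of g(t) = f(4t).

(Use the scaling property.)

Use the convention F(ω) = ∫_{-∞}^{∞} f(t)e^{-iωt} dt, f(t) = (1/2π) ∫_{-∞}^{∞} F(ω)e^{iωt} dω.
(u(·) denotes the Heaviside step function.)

F[g](ω) = \frac{32}{\left(i \omega + 52\right)^{3}}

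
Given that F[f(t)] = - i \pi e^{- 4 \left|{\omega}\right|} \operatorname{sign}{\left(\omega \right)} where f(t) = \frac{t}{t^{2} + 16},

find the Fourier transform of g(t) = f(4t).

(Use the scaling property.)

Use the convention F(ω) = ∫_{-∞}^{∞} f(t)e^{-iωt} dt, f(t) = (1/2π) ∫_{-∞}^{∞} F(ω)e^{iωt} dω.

F[g](ω) = - \frac{i \pi e^{- \left|{\omega}\right|} \operatorname{sign}{\left(\omega \right)}}{4}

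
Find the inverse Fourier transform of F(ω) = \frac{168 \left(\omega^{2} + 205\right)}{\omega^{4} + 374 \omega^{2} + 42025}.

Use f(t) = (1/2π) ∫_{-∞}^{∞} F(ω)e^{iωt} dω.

f(t) = 6 e^{- 14 \left|{t}\right|} \cos{\left(3 \left|{t}\right| \right)}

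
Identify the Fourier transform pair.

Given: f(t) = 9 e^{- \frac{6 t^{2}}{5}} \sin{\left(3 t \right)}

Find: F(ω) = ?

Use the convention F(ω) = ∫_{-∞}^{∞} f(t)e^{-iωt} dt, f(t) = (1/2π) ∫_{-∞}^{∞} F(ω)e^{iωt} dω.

F(ω) = \frac{3 \sqrt{30} i \sqrt{\pi} \left(1 - e^{\frac{5 \omega}{2}}\right) e^{- \frac{5 \omega^{2}}{24} - \frac{5 \omega}{4} - \frac{15}{8}}}{4}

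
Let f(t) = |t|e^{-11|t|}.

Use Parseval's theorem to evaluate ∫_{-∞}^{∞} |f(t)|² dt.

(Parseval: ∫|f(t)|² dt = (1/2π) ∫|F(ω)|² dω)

∫|f(t)|² dt = \frac{1}{2662}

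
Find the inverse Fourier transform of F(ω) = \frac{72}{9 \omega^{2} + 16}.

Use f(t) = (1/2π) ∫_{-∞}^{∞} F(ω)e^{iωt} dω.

f(t) = 3 e^{- \frac{4 \left|{t}\right|}{3}}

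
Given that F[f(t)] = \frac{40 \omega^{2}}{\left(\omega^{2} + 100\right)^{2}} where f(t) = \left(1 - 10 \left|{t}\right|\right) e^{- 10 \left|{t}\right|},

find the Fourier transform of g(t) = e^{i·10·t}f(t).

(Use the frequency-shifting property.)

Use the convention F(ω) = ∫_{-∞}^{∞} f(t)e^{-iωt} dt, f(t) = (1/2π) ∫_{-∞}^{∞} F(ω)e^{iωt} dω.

F[g](ω) = \frac{40 \left(\omega - 10\right)^{2}}{\left(\left(\omega - 10\right)^{2} + 100\right)^{2}}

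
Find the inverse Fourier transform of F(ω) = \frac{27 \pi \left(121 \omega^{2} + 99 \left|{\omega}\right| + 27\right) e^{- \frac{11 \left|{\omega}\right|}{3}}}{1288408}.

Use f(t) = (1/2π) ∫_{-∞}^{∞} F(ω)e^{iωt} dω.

f(t) = \frac{1}{\left(t^{2} + \frac{121}{9}\right)^{3}}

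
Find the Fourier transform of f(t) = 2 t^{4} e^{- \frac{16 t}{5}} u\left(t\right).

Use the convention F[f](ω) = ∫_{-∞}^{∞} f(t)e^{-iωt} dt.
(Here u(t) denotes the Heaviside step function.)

F(ω) = \frac{150000}{\left(5 i \omega + 16\right)^{5}}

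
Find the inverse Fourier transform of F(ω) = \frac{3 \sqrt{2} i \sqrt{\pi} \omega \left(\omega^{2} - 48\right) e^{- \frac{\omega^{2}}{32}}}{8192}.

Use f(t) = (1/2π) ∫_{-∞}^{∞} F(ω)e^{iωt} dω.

f(t) = 6 t^{3} e^{- 8 t^{2}}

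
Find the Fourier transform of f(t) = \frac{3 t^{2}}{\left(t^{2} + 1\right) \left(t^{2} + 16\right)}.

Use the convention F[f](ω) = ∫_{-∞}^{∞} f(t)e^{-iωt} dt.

F(ω) = \frac{\pi \left(4 - e^{3 \left|{\omega}\right|}\right) e^{- 4 \left|{\omega}\right|}}{5}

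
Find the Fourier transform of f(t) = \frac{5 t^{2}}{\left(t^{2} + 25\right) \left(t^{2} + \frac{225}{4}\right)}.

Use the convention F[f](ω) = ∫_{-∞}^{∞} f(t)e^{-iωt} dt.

F(ω) = - \frac{4 \pi e^{- 5 \left|{\omega}\right|}}{5} + \frac{6 \pi e^{- \frac{15 \left|{\omega}\right|}{2}}}{5}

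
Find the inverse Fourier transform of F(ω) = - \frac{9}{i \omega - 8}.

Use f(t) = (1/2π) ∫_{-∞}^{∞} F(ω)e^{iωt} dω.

f(t) = 9 e^{8 t} u\left(- t\right)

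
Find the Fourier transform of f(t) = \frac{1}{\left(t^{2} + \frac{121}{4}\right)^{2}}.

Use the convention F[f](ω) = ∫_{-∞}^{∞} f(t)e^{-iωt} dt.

F(ω) = \frac{2 \pi \left(11 \left|{\omega}\right| + 2\right) e^{- \frac{11 \left|{\omega}\right|}{2}}}{1331}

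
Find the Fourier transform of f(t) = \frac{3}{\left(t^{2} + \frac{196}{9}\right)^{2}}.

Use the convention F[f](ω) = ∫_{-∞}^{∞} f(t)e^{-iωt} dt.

F(ω) = \frac{27 \pi \left(14 \left|{\omega}\right| + 3\right) e^{- \frac{14 \left|{\omega}\right|}{3}}}{5488}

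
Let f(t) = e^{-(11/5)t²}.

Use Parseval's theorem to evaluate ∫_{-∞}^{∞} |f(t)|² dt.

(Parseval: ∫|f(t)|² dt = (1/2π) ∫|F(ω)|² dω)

∫|f(t)|² dt = \frac{\sqrt{110} \sqrt{\pi}}{22}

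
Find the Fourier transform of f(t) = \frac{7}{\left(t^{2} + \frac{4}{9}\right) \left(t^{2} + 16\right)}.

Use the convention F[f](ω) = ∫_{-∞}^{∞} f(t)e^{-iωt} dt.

F(ω) = - \frac{9 \pi e^{- 4 \left|{\omega}\right|}}{80} + \frac{27 \pi e^{- \frac{2 \left|{\omega}\right|}{3}}}{40}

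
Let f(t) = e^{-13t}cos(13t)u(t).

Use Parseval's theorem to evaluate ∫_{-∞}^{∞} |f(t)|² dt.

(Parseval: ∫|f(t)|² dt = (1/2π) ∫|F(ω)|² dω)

∫|f(t)|² dt = \frac{3}{104}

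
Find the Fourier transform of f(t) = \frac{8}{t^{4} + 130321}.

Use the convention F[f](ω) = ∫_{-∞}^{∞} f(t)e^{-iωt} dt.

F(ω) = \frac{8 \pi e^{- \frac{19 \sqrt{2} \left|{\omega}\right|}{2}} \sin{\left(\frac{19 \sqrt{2} \left|{\omega}\right|}{2} + \frac{\pi}{4} \right)}}{6859}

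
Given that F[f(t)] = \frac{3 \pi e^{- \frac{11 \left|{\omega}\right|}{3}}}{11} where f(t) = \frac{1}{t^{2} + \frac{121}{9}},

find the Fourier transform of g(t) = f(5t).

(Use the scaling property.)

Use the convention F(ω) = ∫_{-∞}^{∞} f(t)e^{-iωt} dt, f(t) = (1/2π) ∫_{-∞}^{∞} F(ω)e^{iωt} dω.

F[g](ω) = \frac{3 \pi e^{- \frac{11 \left|{\omega}\right|}{15}}}{55}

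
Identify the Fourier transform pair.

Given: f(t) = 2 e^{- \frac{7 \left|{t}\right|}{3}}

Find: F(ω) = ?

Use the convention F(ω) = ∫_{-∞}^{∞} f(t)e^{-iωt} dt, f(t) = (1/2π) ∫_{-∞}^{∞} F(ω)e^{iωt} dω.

F(ω) = \frac{84}{9 \omega^{2} + 49}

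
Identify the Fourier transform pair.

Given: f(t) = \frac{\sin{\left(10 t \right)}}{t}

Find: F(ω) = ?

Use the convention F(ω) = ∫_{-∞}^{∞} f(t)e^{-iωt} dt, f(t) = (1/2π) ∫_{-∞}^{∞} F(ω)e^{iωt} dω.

F(ω) = \begin{cases} \pi & \text{for}\: \omega > -10 \wedge \omega < 10 \\0 & \text{otherwise} \end{cases}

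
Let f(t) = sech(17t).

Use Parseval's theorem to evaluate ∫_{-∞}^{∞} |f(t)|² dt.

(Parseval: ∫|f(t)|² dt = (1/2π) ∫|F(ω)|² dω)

∫|f(t)|² dt = \frac{2}{17}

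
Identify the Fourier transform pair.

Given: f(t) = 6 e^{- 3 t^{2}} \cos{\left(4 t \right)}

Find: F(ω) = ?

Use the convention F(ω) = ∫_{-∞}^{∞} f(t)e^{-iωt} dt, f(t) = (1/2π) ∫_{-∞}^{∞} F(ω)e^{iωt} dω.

F(ω) = \sqrt{3} \sqrt{\pi} \left(e^{\frac{4 \omega}{3}} + 1\right) e^{- \frac{\omega^{2}}{12} - \frac{2 \omega}{3} - \frac{4}{3}}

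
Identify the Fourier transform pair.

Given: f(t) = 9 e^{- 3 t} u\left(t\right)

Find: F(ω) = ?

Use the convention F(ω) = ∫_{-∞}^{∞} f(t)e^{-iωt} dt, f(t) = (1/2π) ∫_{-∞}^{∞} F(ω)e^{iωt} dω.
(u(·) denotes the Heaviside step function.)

F(ω) = \frac{9}{i \omega + 3}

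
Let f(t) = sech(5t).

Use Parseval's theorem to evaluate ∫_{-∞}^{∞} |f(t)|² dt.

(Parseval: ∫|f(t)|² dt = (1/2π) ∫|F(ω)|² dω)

∫|f(t)|² dt = \frac{2}{5}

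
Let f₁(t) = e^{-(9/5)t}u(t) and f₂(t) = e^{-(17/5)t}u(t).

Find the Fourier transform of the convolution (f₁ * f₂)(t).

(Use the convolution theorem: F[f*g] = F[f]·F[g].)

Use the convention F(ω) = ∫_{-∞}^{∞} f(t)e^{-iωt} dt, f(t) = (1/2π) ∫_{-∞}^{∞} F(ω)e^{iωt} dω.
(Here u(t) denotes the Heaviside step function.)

F[f₁*f₂](ω) = \frac{25}{- 25 \omega^{2} + 130 i \omega + 153}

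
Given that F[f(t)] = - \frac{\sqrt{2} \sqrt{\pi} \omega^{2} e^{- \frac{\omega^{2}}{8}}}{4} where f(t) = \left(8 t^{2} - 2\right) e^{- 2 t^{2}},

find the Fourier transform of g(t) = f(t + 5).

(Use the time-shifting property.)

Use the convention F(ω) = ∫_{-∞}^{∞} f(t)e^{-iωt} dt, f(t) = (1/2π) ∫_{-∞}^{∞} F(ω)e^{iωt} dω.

F[g](ω) = - \frac{\sqrt{2} \sqrt{\pi} \omega^{2} e^{- \frac{\omega \left(\omega - 40 i\right)}{8}}}{4}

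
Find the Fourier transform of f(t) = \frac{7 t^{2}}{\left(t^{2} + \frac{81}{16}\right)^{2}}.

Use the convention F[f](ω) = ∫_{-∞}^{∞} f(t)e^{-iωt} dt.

F(ω) = \frac{7 \pi \left(4 - 9 \left|{\omega}\right|\right) e^{- \frac{9 \left|{\omega}\right|}{4}}}{18}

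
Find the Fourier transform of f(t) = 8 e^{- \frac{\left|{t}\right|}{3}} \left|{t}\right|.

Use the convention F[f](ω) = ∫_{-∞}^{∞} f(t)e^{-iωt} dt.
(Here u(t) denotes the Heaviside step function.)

F(ω) = \frac{144 \left(1 - 9 \omega^{2}\right)}{\left(9 \omega^{2} + 1\right)^{2}}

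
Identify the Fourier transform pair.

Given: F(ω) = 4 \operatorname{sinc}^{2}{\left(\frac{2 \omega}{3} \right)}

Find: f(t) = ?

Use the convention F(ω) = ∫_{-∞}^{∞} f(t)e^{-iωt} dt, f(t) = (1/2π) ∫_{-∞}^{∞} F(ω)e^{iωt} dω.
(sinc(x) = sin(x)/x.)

f(t) = 3 \left(\begin{cases} 1 - \frac{3 \left|{t}\right|}{4} & \text{for}\: \left|{t}\right| < \frac{4}{3} \\0 & \text{otherwise} \end{cases}\right)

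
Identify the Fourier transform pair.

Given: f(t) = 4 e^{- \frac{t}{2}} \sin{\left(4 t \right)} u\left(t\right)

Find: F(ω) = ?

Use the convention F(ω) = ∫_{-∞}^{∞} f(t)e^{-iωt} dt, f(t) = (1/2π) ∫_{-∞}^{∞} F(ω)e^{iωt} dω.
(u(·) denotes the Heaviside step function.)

F(ω) = \frac{64}{\left(2 i \omega + 1\right)^{2} + 64}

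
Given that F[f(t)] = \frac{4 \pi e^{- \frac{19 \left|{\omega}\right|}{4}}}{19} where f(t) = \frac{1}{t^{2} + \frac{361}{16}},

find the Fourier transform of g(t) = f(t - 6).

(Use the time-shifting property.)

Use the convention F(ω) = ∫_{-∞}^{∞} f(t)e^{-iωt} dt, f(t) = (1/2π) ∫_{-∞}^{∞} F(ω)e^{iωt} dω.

F[g](ω) = \frac{4 \pi e^{- 6 i \omega - \frac{19 \left|{\omega}\right|}{4}}}{19}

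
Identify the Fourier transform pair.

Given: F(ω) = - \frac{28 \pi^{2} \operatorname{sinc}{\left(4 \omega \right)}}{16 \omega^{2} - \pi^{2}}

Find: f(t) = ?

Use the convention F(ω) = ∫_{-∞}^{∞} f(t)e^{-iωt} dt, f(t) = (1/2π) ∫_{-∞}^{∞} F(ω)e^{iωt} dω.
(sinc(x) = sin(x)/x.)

f(t) = 7 \left(\begin{cases} \cos^{2}{\left(\frac{\pi t}{8} \right)} & \text{for}\: \left|{t}\right| < 4 \\0 & \text{otherwise} \end{cases}\right)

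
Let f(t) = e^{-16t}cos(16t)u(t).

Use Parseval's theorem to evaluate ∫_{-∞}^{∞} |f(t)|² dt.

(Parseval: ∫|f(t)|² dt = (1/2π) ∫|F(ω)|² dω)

∫|f(t)|² dt = \frac{3}{128}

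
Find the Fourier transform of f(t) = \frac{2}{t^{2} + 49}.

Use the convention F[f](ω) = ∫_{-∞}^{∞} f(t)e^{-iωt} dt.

F(ω) = \frac{2 \pi e^{- 7 \left|{\omega}\right|}}{7}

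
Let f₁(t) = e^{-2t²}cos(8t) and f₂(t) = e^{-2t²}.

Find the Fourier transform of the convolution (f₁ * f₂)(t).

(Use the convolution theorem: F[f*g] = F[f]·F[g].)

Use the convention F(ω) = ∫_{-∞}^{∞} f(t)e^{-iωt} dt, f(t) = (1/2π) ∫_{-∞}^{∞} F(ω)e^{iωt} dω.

F[f₁*f₂](ω) = \frac{\pi \left(e^{4 \omega} + 1\right) e^{- \frac{\omega^{2}}{4} - 2 \omega - 8}}{4}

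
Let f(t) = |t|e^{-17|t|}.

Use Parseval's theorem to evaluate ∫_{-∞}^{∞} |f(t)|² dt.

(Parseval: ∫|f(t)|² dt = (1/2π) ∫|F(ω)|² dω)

∫|f(t)|² dt = \frac{1}{9826}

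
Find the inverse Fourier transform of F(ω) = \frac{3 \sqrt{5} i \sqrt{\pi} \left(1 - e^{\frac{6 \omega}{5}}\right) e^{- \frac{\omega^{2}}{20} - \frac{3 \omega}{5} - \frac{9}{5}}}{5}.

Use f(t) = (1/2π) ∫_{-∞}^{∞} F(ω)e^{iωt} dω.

f(t) = 6 e^{- 5 t^{2}} \sin{\left(6 t \right)}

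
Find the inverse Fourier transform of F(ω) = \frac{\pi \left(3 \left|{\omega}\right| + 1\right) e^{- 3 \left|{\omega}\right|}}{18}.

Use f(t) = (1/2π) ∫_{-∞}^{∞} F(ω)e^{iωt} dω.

f(t) = \frac{3}{\left(t^{2} + 9\right)^{2}}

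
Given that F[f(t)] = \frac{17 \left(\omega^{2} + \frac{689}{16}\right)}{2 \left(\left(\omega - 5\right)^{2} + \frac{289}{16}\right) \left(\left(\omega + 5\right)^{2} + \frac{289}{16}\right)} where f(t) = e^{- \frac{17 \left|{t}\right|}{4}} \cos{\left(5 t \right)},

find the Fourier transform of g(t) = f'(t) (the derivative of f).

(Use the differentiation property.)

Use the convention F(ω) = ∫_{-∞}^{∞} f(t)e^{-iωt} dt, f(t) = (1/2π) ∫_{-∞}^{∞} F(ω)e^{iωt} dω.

F[g](ω) = \frac{136 i \omega \left(16 \omega^{2} + 689\right)}{256 \omega^{4} - 3552 \omega^{2} + 474721}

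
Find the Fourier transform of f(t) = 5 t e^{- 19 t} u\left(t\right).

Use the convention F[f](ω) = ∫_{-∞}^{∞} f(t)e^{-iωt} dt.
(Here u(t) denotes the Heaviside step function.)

F(ω) = \frac{5}{\left(i \omega + 19\right)^{2}}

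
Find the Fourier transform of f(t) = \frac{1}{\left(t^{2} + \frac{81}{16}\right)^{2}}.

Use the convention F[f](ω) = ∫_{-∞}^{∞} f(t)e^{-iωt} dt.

F(ω) = \frac{8 \pi \left(9 \left|{\omega}\right| + 4\right) e^{- \frac{9 \left|{\omega}\right|}{4}}}{729}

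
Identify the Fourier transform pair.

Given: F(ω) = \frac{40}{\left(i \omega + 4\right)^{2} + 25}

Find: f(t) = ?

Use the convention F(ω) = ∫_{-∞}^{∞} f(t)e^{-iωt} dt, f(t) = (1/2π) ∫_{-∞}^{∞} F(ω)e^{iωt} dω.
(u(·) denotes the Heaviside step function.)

f(t) = 8 e^{- 4 t} \sin{\left(5 t \right)} u\left(t\right)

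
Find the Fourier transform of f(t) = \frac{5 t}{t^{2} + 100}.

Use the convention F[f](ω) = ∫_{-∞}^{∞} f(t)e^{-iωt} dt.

F(ω) = - 5 i \pi e^{- 10 \left|{\omega}\right|} \operatorname{sign}{\left(\omega \right)}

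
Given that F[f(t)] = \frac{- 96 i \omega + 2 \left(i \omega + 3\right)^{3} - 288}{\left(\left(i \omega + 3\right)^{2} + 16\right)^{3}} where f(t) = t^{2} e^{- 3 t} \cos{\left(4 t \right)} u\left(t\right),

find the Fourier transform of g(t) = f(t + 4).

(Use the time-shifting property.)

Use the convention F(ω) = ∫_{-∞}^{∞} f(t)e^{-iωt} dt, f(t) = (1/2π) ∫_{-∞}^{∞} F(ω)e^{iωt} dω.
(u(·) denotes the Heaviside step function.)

F[g](ω) = \frac{2 \left(- 48 i \omega + \left(i \omega + 3\right)^{3} - 144\right) e^{4 i \omega}}{\left(\left(i \omega + 3\right)^{2} + 16\right)^{3}}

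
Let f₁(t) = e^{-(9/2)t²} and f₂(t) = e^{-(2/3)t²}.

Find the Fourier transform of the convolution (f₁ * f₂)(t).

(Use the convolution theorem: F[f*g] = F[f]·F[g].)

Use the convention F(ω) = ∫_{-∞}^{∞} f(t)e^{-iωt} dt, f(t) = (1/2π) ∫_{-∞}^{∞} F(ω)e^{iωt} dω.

F[f₁*f₂](ω) = \frac{\sqrt{3} \pi e^{- \frac{31 \omega^{2}}{72}}}{3}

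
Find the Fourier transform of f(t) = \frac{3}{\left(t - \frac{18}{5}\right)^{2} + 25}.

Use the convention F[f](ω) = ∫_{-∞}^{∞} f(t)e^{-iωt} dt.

F(ω) = \frac{3 \pi e^{- \frac{18 i \omega}{5} - 5 \left|{\omega}\right|}}{5}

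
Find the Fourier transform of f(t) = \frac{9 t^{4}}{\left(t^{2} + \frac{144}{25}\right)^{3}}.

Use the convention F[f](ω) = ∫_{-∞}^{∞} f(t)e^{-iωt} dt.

F(ω) = \frac{9 \pi \left(48 \omega^{2} - 100 \left|{\omega}\right| + 25\right) e^{- \frac{12 \left|{\omega}\right|}{5}}}{160}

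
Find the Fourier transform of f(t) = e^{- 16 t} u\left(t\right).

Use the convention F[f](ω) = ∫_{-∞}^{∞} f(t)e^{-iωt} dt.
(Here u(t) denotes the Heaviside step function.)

F(ω) = \frac{1}{i \omega + 16}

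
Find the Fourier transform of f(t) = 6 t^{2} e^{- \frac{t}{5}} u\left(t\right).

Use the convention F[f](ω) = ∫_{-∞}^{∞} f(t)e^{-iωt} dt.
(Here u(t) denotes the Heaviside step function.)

F(ω) = \frac{1500}{\left(5 i \omega + 1\right)^{3}}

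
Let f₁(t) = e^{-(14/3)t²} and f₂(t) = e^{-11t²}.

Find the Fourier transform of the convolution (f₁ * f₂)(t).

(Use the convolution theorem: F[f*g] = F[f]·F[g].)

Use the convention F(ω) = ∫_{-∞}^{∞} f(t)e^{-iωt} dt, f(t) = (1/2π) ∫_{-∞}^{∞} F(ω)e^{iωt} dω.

F[f₁*f₂](ω) = \frac{\sqrt{462} \pi e^{- \frac{47 \omega^{2}}{616}}}{154}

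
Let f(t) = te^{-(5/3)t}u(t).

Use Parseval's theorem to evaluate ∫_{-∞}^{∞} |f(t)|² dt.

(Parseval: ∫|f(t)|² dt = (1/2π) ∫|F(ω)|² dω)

∫|f(t)|² dt = \frac{27}{500}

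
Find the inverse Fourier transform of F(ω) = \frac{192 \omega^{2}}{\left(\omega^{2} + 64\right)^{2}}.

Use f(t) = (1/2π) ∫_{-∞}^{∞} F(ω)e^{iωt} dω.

f(t) = 6 \left(1 - 8 \left|{t}\right|\right) e^{- 8 \left|{t}\right|}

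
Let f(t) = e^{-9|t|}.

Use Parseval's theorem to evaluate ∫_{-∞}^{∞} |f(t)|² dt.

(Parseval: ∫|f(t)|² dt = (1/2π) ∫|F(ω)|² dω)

∫|f(t)|² dt = \frac{1}{9}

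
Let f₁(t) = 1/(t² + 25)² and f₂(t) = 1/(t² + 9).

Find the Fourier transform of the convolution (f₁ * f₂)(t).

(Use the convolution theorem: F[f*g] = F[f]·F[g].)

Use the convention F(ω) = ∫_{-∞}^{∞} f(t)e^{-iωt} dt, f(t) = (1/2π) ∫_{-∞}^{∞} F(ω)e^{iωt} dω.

F[f₁*f₂](ω) = \frac{\pi^{2} \left(5 \left|{\omega}\right| + 1\right) e^{- 8 \left|{\omega}\right|}}{750}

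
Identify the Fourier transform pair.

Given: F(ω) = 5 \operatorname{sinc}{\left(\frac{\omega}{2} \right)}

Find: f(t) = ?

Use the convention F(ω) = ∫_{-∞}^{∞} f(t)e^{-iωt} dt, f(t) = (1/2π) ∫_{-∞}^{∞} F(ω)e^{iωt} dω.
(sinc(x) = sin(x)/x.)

f(t) = 5 \left(\begin{cases} 1 & \text{for}\: \left|{t}\right| < \frac{1}{2} \\0 & \text{otherwise} \end{cases}\right)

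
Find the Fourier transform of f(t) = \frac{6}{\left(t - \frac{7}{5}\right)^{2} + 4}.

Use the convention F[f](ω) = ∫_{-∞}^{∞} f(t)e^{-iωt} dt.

F(ω) = 3 \pi e^{- \frac{7 i \omega}{5} - 2 \left|{\omega}\right|}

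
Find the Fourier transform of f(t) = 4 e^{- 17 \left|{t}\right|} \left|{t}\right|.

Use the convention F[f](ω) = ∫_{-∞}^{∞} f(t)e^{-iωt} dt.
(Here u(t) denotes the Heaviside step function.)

F(ω) = \frac{8 \left(289 - \omega^{2}\right)}{\left(\omega^{2} + 289\right)^{2}}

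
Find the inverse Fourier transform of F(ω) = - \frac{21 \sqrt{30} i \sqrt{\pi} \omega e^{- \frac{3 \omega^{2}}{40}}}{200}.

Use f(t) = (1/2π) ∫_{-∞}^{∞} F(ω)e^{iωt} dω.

f(t) = 7 t e^{- \frac{10 t^{2}}{3}}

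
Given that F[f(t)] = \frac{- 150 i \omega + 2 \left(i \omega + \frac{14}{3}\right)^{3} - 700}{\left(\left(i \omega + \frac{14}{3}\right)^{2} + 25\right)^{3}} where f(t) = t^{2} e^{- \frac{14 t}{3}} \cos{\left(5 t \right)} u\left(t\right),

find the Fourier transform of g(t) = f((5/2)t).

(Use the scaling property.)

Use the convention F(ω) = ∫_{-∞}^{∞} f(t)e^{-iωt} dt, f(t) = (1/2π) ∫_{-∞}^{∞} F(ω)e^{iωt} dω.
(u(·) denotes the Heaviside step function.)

F[g](ω) = \frac{5400 \left(- 50625 i \omega + 4 \left(3 i \omega + 35\right)^{3} - 590625\right)}{\left(4 \left(3 i \omega + 35\right)^{2} + 5625\right)^{3}}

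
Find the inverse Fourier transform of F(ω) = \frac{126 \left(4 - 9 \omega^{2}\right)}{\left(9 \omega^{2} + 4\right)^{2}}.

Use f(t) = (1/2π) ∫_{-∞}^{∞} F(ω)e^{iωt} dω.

f(t) = 7 e^{- \frac{2 \left|{t}\right|}{3}} \left|{t}\right|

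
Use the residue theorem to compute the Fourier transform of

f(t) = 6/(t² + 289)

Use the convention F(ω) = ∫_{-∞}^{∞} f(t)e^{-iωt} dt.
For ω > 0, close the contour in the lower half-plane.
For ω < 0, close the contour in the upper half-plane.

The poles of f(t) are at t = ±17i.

Let g(z) = f(z)e^{-iωz}; for large |z| the factor e^{-iωz} decays in the lower half-plane when ω > 0 and in the upper half-plane when ω < 0.

Case ω > 0 (lower half-plane, clockwise contour ⇒ F(ω) = -2πi·ΣRes):
  Res_{z = - 17 i} g(z) = \frac{3 i e^{- 17 \omega}}{17}
  F(ω) = -2πi·ΣRes = \frac{6 \pi e^{- 17 \omega}}{17}

Case ω < 0 (upper half-plane, counterclockwise contour ⇒ F(ω) = +2πi·ΣRes):
  Res_{z = 17 i} g(z) = - \frac{3 i e^{17 \omega}}{17}
  F(ω) = 2πi·ΣRes = \frac{6 \pi e^{17 \omega}}{17}

Both cases combine into a single formula in |ω|:

F(ω) = \frac{6 \pi e^{- 17 \left|{\omega}\right|}}{17}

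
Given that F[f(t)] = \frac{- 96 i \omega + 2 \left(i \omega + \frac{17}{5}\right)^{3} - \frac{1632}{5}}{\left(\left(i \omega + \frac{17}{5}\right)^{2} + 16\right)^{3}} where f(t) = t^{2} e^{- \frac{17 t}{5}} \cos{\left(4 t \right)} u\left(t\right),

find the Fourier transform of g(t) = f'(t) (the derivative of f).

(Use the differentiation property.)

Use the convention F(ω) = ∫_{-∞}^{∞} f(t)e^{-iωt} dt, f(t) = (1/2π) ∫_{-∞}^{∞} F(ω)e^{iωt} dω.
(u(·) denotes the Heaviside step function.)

F[g](ω) = - \frac{250 i \omega \left(6000 i \omega - \left(5 i \omega + 17\right)^{3} + 20400\right)}{\left(\left(5 i \omega + 17\right)^{2} + 400\right)^{3}}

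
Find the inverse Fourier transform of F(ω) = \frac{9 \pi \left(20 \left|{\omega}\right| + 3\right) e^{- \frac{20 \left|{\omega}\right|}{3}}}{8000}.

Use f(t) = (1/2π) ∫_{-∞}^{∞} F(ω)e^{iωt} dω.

f(t) = \frac{2}{\left(t^{2} + \frac{400}{9}\right)^{2}}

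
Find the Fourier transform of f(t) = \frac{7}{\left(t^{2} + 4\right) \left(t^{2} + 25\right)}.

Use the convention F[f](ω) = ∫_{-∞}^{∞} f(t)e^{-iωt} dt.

F(ω) = \frac{\pi \left(5 e^{3 \left|{\omega}\right|} - 2\right) e^{- 5 \left|{\omega}\right|}}{30}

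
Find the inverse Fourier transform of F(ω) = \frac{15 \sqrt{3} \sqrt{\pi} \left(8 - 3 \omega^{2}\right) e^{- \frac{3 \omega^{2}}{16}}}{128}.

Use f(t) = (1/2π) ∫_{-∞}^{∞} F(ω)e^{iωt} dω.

f(t) = 5 t^{2} e^{- \frac{4 t^{2}}{3}}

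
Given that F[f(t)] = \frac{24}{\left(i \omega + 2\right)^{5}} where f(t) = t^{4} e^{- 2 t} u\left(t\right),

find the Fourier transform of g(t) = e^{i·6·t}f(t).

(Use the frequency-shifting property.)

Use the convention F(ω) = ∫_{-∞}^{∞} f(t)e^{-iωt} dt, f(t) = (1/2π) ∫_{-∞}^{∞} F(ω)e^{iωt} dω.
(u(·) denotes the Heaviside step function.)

F[g](ω) = \frac{24}{\left(i \left(\omega - 6\right) + 2\right)^{5}}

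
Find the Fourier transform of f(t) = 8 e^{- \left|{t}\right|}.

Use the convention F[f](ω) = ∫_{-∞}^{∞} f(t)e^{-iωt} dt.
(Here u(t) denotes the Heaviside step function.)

F(ω) = \frac{16}{\omega^{2} + 1}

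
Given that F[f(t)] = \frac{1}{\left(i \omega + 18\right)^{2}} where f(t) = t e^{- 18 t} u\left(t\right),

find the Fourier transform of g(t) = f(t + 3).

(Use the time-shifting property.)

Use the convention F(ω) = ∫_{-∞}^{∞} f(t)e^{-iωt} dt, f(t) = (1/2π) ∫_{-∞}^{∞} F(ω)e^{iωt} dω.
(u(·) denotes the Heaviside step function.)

F[g](ω) = \frac{e^{3 i \omega}}{\left(i \omega + 18\right)^{2}}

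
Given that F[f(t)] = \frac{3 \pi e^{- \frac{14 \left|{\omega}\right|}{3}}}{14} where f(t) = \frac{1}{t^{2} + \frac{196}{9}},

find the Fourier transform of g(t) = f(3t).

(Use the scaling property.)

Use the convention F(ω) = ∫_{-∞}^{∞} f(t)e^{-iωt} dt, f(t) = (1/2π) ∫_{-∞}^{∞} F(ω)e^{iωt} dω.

F[g](ω) = \frac{\pi e^{- \frac{14 \left|{\omega}\right|}{9}}}{14}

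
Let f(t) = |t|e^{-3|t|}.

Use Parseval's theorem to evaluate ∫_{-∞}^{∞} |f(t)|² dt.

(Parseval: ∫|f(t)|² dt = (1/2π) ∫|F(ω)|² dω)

∫|f(t)|² dt = \frac{1}{54}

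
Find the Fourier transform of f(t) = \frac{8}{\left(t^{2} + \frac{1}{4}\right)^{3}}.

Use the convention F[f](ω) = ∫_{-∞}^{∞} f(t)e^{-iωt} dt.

F(ω) = 8 \pi \left(\omega^{2} + 6 \left|{\omega}\right| + 12\right) e^{- \frac{\left|{\omega}\right|}{2}}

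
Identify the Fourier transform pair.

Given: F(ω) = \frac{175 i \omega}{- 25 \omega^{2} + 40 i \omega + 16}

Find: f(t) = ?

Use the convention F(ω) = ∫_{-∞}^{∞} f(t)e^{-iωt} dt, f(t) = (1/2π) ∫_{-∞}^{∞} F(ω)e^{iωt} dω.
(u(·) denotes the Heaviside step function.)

f(t) = 7 \left(1 - \frac{4 t}{5}\right) e^{- \frac{4 t}{5}} u\left(t\right)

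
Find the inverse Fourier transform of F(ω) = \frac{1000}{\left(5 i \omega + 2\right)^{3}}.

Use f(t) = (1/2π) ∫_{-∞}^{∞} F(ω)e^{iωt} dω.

f(t) = 4 t^{2} e^{- \frac{2 t}{5}} u\left(t\right)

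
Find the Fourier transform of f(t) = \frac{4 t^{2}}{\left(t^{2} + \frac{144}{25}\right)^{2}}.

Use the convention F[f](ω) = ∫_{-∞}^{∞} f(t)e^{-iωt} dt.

F(ω) = \frac{\pi \left(5 - 12 \left|{\omega}\right|\right) e^{- \frac{12 \left|{\omega}\right|}{5}}}{6}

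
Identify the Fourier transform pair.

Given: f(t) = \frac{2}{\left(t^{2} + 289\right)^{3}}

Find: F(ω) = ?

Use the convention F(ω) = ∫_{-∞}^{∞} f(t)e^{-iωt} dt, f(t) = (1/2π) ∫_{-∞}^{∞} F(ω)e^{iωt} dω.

F(ω) = \frac{\pi \left(289 \omega^{2} + 51 \left|{\omega}\right| + 3\right) e^{- 17 \left|{\omega}\right|}}{5679428}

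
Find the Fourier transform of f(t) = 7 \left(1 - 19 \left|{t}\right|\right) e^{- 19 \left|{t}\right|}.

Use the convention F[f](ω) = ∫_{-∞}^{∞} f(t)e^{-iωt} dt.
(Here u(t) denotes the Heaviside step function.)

F(ω) = \frac{532 \omega^{2}}{\left(\omega^{2} + 361\right)^{2}}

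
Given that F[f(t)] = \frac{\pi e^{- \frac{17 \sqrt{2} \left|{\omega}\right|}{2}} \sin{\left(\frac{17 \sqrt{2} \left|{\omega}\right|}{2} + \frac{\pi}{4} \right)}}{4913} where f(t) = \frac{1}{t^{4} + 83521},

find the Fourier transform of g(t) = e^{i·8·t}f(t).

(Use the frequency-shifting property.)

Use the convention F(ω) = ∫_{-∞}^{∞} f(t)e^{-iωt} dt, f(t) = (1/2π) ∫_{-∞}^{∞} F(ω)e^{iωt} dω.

F[g](ω) = \frac{\pi e^{- \frac{17 \sqrt{2} \left|{\omega - 8}\right|}{2}} \sin{\left(\frac{17 \sqrt{2} \left|{\omega - 8}\right|}{2} + \frac{\pi}{4} \right)}}{4913}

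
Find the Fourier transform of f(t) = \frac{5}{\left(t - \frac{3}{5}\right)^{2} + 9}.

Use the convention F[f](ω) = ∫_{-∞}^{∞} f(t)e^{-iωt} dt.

F(ω) = \frac{5 \pi e^{- \frac{3 i \omega}{5} - 3 \left|{\omega}\right|}}{3}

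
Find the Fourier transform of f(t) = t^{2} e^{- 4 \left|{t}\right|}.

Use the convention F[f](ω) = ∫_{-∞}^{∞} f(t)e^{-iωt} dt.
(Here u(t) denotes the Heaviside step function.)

F(ω) = \frac{16 \left(16 - 3 \omega^{2}\right)}{\left(\omega^{2} + 16\right)^{3}}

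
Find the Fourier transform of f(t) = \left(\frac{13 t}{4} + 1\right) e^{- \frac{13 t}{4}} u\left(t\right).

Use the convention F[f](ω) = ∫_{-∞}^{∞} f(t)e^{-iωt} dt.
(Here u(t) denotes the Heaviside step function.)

F(ω) = \frac{8 \left(- 2 i \omega - 13\right)}{16 \omega^{2} - 104 i \omega - 169}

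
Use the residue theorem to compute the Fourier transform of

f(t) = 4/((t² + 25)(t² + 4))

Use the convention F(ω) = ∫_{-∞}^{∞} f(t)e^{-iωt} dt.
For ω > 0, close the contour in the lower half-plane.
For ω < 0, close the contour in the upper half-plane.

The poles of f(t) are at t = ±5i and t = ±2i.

Let g(z) = f(z)e^{-iωz}; for large |z| the factor e^{-iωz} decays in the lower half-plane when ω > 0 and in the upper half-plane when ω < 0.

Case ω > 0 (lower half-plane, clockwise contour ⇒ F(ω) = -2πi·ΣRes):
  Res_{z = - 5 i} g(z) = - \frac{2 i e^{- 5 \omega}}{105}
  Res_{z = - 2 i} g(z) = \frac{i e^{- 2 \omega}}{21}
  F(ω) = -2πi·ΣRes = \frac{2 \pi \left(5 e^{3 \omega} - 2\right) e^{- 5 \omega}}{105}

Case ω < 0 (upper half-plane, counterclockwise contour ⇒ F(ω) = +2πi·ΣRes):
  Res_{z = 5 i} g(z) = \frac{2 i e^{5 \omega}}{105}
  Res_{z = 2 i} g(z) = - \frac{i e^{2 \omega}}{21}
  F(ω) = 2πi·ΣRes = \frac{2 \pi \left(5 - 2 e^{3 \omega}\right) e^{2 \omega}}{105}

Both cases combine into a single formula in |ω|:

F(ω) = \frac{2 \pi \left(5 e^{3 \left|{\omega}\right|} - 2\right) e^{- 5 \left|{\omega}\right|}}{105}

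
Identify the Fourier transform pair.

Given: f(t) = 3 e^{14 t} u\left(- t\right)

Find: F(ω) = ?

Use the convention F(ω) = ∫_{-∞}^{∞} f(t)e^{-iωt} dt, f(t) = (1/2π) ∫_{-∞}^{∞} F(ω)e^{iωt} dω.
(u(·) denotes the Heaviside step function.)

F(ω) = - \frac{3}{i \omega - 14}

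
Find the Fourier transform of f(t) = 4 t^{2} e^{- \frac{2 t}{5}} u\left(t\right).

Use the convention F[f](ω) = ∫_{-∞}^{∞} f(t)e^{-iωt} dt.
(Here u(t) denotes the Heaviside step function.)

F(ω) = \frac{1000}{\left(5 i \omega + 2\right)^{3}}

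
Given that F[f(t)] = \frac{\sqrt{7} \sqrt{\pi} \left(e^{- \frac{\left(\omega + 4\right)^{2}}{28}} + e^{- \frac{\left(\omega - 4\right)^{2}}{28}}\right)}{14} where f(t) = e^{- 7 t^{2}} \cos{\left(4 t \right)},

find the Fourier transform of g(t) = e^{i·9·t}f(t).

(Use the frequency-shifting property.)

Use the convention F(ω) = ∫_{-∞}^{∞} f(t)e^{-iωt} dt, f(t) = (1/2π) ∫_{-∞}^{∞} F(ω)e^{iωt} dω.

F[g](ω) = \frac{\sqrt{7} \sqrt{\pi} \left(e^{\frac{4 \omega}{7}} + e^{\frac{36}{7}}\right) e^{- \frac{\omega^{2}}{28} + \frac{5 \omega}{14} - \frac{169}{28}}}{14}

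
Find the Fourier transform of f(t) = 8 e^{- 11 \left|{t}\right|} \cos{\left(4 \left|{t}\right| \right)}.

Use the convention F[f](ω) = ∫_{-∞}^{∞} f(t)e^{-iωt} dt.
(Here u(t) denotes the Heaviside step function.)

F(ω) = \frac{176 \left(\omega^{2} + 137\right)}{\omega^{4} + 210 \omega^{2} + 18769}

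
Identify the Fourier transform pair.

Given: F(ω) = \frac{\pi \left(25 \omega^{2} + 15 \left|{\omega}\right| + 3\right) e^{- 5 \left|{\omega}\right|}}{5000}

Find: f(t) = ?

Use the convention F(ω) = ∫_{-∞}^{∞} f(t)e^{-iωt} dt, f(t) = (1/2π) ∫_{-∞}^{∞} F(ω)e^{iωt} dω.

f(t) = \frac{5}{\left(t^{2} + 25\right)^{3}}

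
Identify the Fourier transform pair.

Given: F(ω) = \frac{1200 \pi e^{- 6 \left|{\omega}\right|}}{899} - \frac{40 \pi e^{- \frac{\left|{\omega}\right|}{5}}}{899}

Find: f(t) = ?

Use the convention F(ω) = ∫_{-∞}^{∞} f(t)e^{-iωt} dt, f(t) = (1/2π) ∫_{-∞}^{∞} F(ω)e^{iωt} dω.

f(t) = \frac{8 t^{2}}{\left(t^{2} + \frac{1}{25}\right) \left(t^{2} + 36\right)}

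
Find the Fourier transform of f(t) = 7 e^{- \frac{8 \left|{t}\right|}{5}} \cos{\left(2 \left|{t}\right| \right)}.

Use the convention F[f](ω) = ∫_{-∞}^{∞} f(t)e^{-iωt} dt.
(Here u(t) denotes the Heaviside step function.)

F(ω) = \frac{560 \left(25 \omega^{2} + 164\right)}{625 \omega^{4} - 1800 \omega^{2} + 26896}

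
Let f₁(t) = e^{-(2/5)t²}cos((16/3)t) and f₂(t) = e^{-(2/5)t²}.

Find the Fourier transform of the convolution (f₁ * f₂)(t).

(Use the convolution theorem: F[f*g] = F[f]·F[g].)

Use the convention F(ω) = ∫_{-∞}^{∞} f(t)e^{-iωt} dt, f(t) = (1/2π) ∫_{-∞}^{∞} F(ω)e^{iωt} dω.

F[f₁*f₂](ω) = \frac{5 \pi \left(e^{\frac{40 \omega}{3}} + 1\right) e^{- \frac{5 \omega^{2}}{4} - \frac{20 \omega}{3} - \frac{160}{9}}}{4}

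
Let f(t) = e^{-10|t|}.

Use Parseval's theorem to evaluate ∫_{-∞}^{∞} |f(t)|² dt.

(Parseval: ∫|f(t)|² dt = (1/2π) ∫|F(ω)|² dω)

∫|f(t)|² dt = \frac{1}{10}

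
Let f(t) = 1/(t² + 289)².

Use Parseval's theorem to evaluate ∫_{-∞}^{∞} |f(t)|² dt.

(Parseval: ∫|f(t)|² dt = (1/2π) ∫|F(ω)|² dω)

∫|f(t)|² dt = \frac{5 \pi}{6565418768}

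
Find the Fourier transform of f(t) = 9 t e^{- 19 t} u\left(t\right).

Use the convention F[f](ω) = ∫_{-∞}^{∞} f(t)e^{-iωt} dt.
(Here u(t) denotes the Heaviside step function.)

F(ω) = \frac{9}{\left(i \omega + 19\right)^{2}}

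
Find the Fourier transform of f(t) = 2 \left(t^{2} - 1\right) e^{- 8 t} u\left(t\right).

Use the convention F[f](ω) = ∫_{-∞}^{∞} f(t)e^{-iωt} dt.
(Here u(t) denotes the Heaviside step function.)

F(ω) = \frac{2 \left(2 i \omega - \left(i \omega + 8\right)^{3} + 16\right)}{\left(i \omega + 8\right)^{4}}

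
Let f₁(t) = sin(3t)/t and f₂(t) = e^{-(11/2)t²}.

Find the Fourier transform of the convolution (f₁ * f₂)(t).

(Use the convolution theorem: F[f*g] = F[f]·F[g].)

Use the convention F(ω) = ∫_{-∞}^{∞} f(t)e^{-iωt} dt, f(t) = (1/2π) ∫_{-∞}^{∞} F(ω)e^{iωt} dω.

F[f₁*f₂](ω) = \begin{cases} \frac{\sqrt{22} \pi^{\frac{3}{2}} e^{- \frac{\omega^{2}}{22}}}{11} & \text{for}\: \omega > -3 \wedge \omega < 3 \\0 & \text{otherwise} \end{cases}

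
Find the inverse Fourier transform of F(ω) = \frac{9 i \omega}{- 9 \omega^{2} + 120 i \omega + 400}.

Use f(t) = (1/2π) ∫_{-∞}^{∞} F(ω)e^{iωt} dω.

f(t) = \left(1 - \frac{20 t}{3}\right) e^{- \frac{20 t}{3}} u\left(t\right)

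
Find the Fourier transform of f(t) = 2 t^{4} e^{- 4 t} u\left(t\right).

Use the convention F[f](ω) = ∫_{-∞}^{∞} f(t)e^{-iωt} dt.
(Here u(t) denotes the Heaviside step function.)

F(ω) = \frac{48}{\left(i \omega + 4\right)^{5}}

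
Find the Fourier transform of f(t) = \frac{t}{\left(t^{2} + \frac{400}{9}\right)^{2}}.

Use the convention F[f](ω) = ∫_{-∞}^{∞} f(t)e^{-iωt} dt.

F(ω) = - \frac{3 i \pi \omega e^{- \frac{20 \left|{\omega}\right|}{3}}}{40}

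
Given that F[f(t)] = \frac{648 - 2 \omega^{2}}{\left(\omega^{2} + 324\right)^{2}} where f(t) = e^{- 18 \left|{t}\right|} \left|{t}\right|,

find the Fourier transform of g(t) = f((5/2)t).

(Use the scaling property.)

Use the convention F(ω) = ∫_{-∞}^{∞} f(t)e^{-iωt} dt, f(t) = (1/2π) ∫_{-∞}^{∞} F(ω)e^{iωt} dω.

F[g](ω) = \frac{5 \left(2025 - \omega^{2}\right)}{\left(\omega^{2} + 2025\right)^{2}}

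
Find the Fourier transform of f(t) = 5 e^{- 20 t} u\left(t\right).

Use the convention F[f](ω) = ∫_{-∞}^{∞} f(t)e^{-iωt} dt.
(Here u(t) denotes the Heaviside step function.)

F(ω) = \frac{5}{i \omega + 20}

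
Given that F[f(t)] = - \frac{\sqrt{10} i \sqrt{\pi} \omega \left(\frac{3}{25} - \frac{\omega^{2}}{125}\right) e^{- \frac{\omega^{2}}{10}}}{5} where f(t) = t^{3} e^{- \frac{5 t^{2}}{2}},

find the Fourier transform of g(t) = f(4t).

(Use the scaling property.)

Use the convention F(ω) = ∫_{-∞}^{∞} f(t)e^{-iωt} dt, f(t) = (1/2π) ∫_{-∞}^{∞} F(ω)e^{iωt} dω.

F[g](ω) = \frac{\sqrt{10} i \sqrt{\pi} \omega \left(\omega^{2} - 240\right) e^{- \frac{\omega^{2}}{160}}}{160000}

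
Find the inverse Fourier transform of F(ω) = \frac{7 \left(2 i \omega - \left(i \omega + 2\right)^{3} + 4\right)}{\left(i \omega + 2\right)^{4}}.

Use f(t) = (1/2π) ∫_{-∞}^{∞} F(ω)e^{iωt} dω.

f(t) = 7 \left(t^{2} - 1\right) e^{- 2 t} u\left(t\right)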